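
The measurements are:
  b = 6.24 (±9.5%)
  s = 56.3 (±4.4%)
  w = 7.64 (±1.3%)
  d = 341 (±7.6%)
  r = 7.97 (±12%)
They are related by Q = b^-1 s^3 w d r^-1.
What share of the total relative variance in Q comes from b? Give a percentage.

(δQ/Q)² = (-1·δb/b)² + (3·δs/s)² + (1·δw/w)² + (1·δd/d)² + (-1·δr/r)²
  b term: (-1×0.0950)² = 0.00903
  s term: (3×0.0440)² = 0.0174
  w term: (1×0.0130)² = 0.000169
  d term: (1×0.0760)² = 0.00578
  r term: (-1×0.120)² = 0.0144
Total = 0.0468. Share from b = 0.00903/0.0468 = 0.193.

19.3%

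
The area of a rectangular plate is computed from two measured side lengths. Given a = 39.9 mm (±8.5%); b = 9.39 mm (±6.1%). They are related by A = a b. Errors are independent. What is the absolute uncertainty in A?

39.2 mm^2

Relative error in a monomial: (δA/A)² = Σ (nᵢ · δxᵢ/xᵢ)².
  (1·δa/a)² = (1×0.0850)² = 0.00723;  (1·δb/b)² = (1×0.0610)² = 0.00372
δA/A = √(0.0109) = 0.105
A = 375 mm^2, so δA = 0.105 × 375 = 39.2 mm^2.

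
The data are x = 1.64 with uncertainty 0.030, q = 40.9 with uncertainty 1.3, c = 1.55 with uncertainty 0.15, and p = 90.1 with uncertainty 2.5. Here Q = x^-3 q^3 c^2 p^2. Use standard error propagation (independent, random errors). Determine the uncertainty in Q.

6.94e+07

Relative error in a monomial: (δQ/Q)² = Σ (nᵢ · δxᵢ/xᵢ)².
  (-3·δx/x)² = (-3×0.0183)² = 0.00301;  (3·δq/q)² = (3×0.0318)² = 0.00909;  (2·δc/c)² = (2×0.0968)² = 0.0375;  (2·δp/p)² = (2×0.0277)² = 0.00308
δQ/Q = √(0.0526) = 0.229
Q = 3.03e+08, so δQ = 0.229 × 3.03e+08 = 6.94e+07.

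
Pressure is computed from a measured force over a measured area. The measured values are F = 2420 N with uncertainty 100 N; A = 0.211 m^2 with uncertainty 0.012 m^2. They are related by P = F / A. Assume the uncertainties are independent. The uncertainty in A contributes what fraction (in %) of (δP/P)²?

65.4%

(δP/P)² = (1·δF/F)² + (-1·δA/A)²
  F term: (1×0.0413)² = 0.00171
  A term: (-1×0.0569)² = 0.00323
Total = 0.00494. Share from A = 0.00323/0.00494 = 0.654.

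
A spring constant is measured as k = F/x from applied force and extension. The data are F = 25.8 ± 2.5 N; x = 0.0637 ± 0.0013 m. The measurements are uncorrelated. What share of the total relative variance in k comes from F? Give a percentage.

95.8%

(δk/k)² = (1·δF/F)² + (-1·δx/x)²
  F term: (1×0.0969)² = 0.00939
  x term: (-1×0.0204)² = 0.000416
Total = 0.00981. Share from F = 0.00939/0.00981 = 0.958.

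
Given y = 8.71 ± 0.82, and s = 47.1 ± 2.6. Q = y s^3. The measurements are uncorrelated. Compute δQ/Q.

Q is a product of powers, so relative uncertainties combine in quadrature:
  (1·δy/y)² = (1×0.0941)² = 0.00886;  (3·δs/s)² = (3×0.0552)² = 0.0274
δQ/Q = √(0.0363) = 0.190

0.190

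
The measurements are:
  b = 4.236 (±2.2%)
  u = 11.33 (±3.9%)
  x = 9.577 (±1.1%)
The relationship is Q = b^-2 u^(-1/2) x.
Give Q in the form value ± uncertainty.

0.1586 ± 0.00783

Q is a product of powers, so relative uncertainties combine in quadrature:
  (-2·δb/b)² = (-2×0.0220)² = 0.00194;  (−½·δu/u)² = (-0.5×0.0390)² = 0.000380;  (1·δx/x)² = (1×0.0110)² = 0.000121
δQ/Q = √(0.00244) = 0.0494
Q = 0.1586, so δQ = 0.0494 × 0.1586 = 0.00783.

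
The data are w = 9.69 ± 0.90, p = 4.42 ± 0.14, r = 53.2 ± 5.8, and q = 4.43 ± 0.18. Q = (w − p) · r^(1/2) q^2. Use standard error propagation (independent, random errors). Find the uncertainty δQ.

Let u = w − p = 5.27. δu = √(δw² + δp²) = √(0.810 + 0.0196) = 0.911, so δu/u = 0.173.
Q is then a monomial in u, r, q:
δQ/Q = √((δu/u)² + (½·δr/r)² + (2·δq/q)²) = √(0.0299 + 0.00297 + 0.00660) = 0.199
Q = 754, so δQ = 0.199 × 754 = 150.

150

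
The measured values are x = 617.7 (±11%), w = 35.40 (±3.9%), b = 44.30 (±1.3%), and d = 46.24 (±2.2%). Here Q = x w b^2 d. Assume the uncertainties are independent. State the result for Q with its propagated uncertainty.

Q is a product of powers, so relative uncertainties combine in quadrature:
  (1·δx/x)² = (1×0.110)² = 0.0121;  (1·δw/w)² = (1×0.0390)² = 0.00152;  (2·δb/b)² = (2×0.0130)² = 0.000676;  (1·δd/d)² = (1×0.0220)² = 0.000484
δQ/Q = √(0.0148) = 0.122
Q = 1.984e+09, so δQ = 0.122 × 1.984e+09 = 2.41e+08.

(1.984 ± 0.241) × 10^9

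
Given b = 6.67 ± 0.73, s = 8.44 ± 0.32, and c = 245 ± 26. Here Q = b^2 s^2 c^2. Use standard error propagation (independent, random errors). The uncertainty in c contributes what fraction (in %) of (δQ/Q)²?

(δQ/Q)² = (2·δb/b)² + (2·δs/s)² + (2·δc/c)²
  b term: (2×0.109)² = 0.0479
  s term: (2×0.0379)² = 0.00575
  c term: (2×0.106)² = 0.0450
Total = 0.0987. Share from c = 0.0450/0.0987 = 0.456.

45.6%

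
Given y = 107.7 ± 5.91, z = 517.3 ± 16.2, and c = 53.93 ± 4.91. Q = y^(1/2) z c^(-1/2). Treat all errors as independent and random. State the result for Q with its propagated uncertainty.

Each factor contributes (exponent × relative error)² to (δQ/Q)²:
  (½·δy/y)² = (0.5×0.0549)² = 0.000753;  (1·δz/z)² = (1×0.0313)² = 0.000981;  (−½·δc/c)² = (-0.5×0.0910)² = 0.00207
δQ/Q = √(0.00381) = 0.0617
Q = 731.0, so δQ = 0.0617 × 731.0 = 45.1.

731.0 ± 45.1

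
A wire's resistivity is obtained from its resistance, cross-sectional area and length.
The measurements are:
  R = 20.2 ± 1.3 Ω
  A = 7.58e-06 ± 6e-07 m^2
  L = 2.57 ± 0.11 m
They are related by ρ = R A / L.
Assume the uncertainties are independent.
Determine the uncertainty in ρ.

6.59e-06 Ω·m

Relative error in a monomial: (δρ/ρ)² = Σ (nᵢ · δxᵢ/xᵢ)².
  (1·δR/R)² = (1×0.0644)² = 0.00414;  (1·δA/A)² = (1×0.0792)² = 0.00627;  (-1·δL/L)² = (-1×0.0428)² = 0.00183
δρ/ρ = √(0.0122) = 0.111
ρ = 5.96e-05 Ω·m, so δρ = 0.111 × 5.96e-05 = 6.59e-06 Ω·m.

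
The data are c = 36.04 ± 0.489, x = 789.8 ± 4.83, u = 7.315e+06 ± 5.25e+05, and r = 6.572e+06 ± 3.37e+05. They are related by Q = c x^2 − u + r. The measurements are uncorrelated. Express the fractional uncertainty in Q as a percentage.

Let p = c·x^2 = 2.248e+07. δp/p = √((1·δc/c)² + (2·δx/x)²) = √(0.000184 + 0.000150) = 0.0183, so δp = 4.11e+05.
Q = p − u + r: δQ = √(δp² + δu² + δr²) = √(1.69e+11 + 2.76e+11 + 1.14e+11) = 7.47e+05
Q = 2.174e+07, so δQ/Q = 7.47e+05/2.174e+07 = 0.0344.

3.44%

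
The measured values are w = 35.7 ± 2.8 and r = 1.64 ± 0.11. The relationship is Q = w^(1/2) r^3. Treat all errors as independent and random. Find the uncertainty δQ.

5.40

Q is a product of powers, so relative uncertainties combine in quadrature:
  (½·δw/w)² = (0.5×0.0784)² = 0.00154;  (3·δr/r)² = (3×0.0671)² = 0.0405
δQ/Q = √(0.0420) = 0.205
Q = 26.4, so δQ = 0.205 × 26.4 = 5.40.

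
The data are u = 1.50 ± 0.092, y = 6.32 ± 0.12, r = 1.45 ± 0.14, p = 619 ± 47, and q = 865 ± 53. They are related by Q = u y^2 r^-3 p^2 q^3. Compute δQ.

1.86e+15

Since Q is a product/quotient, work with relative uncertainties:
  (1·δu/u)² = (1×0.0613)² = 0.00376;  (2·δy/y)² = (2×0.0190)² = 0.00144;  (-3·δr/r)² = (-3×0.0966)² = 0.0839;  (2·δp/p)² = (2×0.0759)² = 0.0231;  (3·δq/q)² = (3×0.0613)² = 0.0338
δQ/Q = √(0.146) = 0.382
Q = 4.87e+15, so δQ = 0.382 × 4.87e+15 = 1.86e+15.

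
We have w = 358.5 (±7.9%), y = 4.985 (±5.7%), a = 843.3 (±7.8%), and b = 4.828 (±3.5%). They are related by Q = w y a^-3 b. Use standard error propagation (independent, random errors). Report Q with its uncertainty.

(1.439 ± 0.368) × 10^-5

Since Q is a product/quotient, work with relative uncertainties:
  (1·δw/w)² = (1×0.0790)² = 0.00624;  (1·δy/y)² = (1×0.0570)² = 0.00325;  (-3·δa/a)² = (-3×0.0780)² = 0.0548;  (1·δb/b)² = (1×0.0350)² = 0.00123
δQ/Q = √(0.0655) = 0.256
Q = 1.439e-05, so δQ = 0.256 × 1.439e-05 = 3.68e-06.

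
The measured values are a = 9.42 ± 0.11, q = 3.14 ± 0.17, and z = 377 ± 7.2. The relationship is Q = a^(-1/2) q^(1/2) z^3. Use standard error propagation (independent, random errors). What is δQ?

1.97e+06

Products/powers → add relative errors in quadrature, weighted by exponent:
  (−½·δa/a)² = (-0.5×0.0117)² = 3.41e-05;  (½·δq/q)² = (0.5×0.0541)² = 0.000733;  (3·δz/z)² = (3×0.0191)² = 0.00328
δQ/Q = √(0.00405) = 0.0636
Q = 3.09e+07, so δQ = 0.0636 × 3.09e+07 = 1.97e+06.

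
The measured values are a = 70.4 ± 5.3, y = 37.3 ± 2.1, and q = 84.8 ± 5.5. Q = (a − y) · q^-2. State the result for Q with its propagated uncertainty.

Let u = a − y = 33.1. δu = √(δa² + δy²) = √(28.1 + 4.41) = 5.70, so δu/u = 0.172.
Q is then a monomial in u, q:
δQ/Q = √((δu/u)² + (-2·δq/q)²) = √(0.0297 + 0.0168) = 0.216
Q = 0.00460, so δQ = 0.216 × 0.00460 = 0.000992.

0.00460 ± 0.000992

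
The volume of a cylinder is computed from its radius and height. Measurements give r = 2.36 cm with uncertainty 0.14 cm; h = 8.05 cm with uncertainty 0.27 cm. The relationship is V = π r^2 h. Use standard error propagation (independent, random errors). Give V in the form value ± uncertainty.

141 ± 17.4 cm^3

V is a product of powers, so relative uncertainties combine in quadrature:
  (2·δr/r)² = (2×0.0593)² = 0.0141;  (1·δh/h)² = (1×0.0335)² = 0.00112
δV/V = √(0.0152) = 0.123
V = 141 cm^3, so δV = 0.123 × 141 = 17.4 cm^3.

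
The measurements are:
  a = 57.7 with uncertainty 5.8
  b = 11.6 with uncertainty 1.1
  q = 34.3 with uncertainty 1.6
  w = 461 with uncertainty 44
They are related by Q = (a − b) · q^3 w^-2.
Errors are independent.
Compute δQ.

Let u = a − b = 46.1. δu = √(δa² + δb²) = √(33.6 + 1.21) = 5.90, so δu/u = 0.128.
Q is then a monomial in u, q, w:
δQ/Q = √((δu/u)² + (3·δq/q)² + (-2·δw/w)²) = √(0.0164 + 0.0196 + 0.0364) = 0.269
Q = 8.75, so δQ = 0.269 × 8.75 = 2.36.

2.36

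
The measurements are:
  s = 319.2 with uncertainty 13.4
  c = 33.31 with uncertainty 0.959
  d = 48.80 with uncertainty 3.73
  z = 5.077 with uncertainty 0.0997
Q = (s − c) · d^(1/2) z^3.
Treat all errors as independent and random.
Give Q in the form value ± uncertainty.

261400 ± 22100

Let u = s − c = 285.9. δu = √(δs² + δc²) = √(180 + 0.920) = 13.4, so δu/u = 0.0470.
Q is then a monomial in u, d, z:
δQ/Q = √((δu/u)² + (½·δd/d)² + (3·δz/z)²) = √(0.00221 + 0.00146 + 0.00347) = 0.0845
Q = 261400, so δQ = 0.0845 × 261400 = 22100.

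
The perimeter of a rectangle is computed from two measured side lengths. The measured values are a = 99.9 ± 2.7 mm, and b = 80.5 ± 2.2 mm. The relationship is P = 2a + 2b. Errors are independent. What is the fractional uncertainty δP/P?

0.0193

Absolute uncertainties add in quadrature for a linear combination:
  (2·δa)² = 29.2;  (2·δb)² = 19.4
δP = √(48.5) = 6.97 mm
P = 361 mm, so δP/P = 6.97/361 = 0.0193.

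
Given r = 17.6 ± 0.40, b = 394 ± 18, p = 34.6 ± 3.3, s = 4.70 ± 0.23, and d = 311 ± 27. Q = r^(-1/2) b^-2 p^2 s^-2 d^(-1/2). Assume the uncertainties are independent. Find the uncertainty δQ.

Q is a product of powers, so relative uncertainties combine in quadrature:
  (−½·δr/r)² = (-0.5×0.0227)² = 0.000129;  (-2·δb/b)² = (-2×0.0457)² = 0.00835;  (2·δp/p)² = (2×0.0954)² = 0.0364;  (-2·δs/s)² = (-2×0.0489)² = 0.00958;  (−½·δd/d)² = (-0.5×0.0868)² = 0.00188
δQ/Q = √(0.0563) = 0.237
Q = 4.72e-06, so δQ = 0.237 × 4.72e-06 = 1.12e-06.

1.12e-06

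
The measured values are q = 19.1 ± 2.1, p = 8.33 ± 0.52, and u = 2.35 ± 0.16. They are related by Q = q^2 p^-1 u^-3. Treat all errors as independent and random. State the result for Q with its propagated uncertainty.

Relative error in a monomial: (δQ/Q)² = Σ (nᵢ · δxᵢ/xᵢ)².
  (2·δq/q)² = (2×0.110)² = 0.0484;  (-1·δp/p)² = (-1×0.0624)² = 0.00390;  (-3·δu/u)² = (-3×0.0681)² = 0.0417
δQ/Q = √(0.0940) = 0.307
Q = 3.37, so δQ = 0.307 × 3.37 = 1.03.

3.37 ± 1.03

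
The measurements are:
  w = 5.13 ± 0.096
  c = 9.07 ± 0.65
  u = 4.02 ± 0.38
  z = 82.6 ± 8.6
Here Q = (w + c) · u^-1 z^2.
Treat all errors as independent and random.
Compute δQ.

Let h = w + c = 14.2. δh = √(δw² + δc²) = √(0.00922 + 0.423) = 0.657, so δh/h = 0.0463.
Q is then a monomial in h, u, z:
δQ/Q = √((δh/h)² + (-1·δu/u)² + (2·δz/z)²) = √(0.00214 + 0.00894 + 0.0434) = 0.233
Q = 24100, so δQ = 0.233 × 24100 = 5620.

5620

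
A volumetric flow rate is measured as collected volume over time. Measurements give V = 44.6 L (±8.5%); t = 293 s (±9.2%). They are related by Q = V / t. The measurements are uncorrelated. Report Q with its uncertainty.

0.152 ± 0.0191 L/s

Relative error in a monomial: (δQ/Q)² = Σ (nᵢ · δxᵢ/xᵢ)².
  (1·δV/V)² = (1×0.0850)² = 0.00723;  (-1·δt/t)² = (-1×0.0920)² = 0.00846
δQ/Q = √(0.0157) = 0.125
Q = 0.152 L/s, so δQ = 0.125 × 0.152 = 0.0191 L/s.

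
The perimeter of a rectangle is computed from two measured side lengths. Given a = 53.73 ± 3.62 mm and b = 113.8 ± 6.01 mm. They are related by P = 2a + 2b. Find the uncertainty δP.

14.0 mm

Sums and differences: (δP)² = Σ (cᵢ δxᵢ)².
  (2·δa)² = 52.4;  (2·δb)² = 144
δP = √(197) = 14.0 mm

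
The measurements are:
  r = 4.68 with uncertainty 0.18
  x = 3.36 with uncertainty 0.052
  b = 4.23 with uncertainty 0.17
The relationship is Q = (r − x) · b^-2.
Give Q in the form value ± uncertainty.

Let u = r − x = 1.32. δu = √(δr² + δx²) = √(0.0324 + 0.00270) = 0.187, so δu/u = 0.142.
Q is then a monomial in u, b:
δQ/Q = √((δu/u)² + (-2·δb/b)²) = √(0.0201 + 0.00646) = 0.163
Q = 0.0738, so δQ = 0.163 × 0.0738 = 0.0120.

0.0738 ± 0.0120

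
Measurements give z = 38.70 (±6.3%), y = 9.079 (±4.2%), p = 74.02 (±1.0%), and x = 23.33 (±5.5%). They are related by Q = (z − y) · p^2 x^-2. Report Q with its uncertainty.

Let u = z − y = 29.62. δu = √(δz² + δy²) = √(5.94 + 0.145) = 2.47, so δu/u = 0.0833.
Q is then a monomial in u, p, x:
δQ/Q = √((δu/u)² + (2·δp/p)² + (-2·δx/x)²) = √(0.00694 + 0.000400 + 0.0121) = 0.139
Q = 298.2, so δQ = 0.139 × 298.2 = 41.6.

298.2 ± 41.6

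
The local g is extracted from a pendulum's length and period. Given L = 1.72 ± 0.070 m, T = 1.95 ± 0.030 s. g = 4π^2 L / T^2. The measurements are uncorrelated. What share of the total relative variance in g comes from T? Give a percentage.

(δg/g)² = (1·δL/L)² + (-2·δT/T)²
  L term: (1×0.0407)² = 0.00166
  T term: (-2×0.0154)² = 0.000947
Total = 0.00260. Share from T = 0.000947/0.00260 = 0.364.

36.4%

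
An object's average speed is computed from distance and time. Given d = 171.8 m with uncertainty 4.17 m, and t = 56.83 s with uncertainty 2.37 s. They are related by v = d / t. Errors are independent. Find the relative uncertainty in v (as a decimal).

Each factor contributes (exponent × relative error)² to (δv/v)²:
  (1·δd/d)² = (1×0.0243)² = 0.000589;  (-1·δt/t)² = (-1×0.0417)² = 0.00174
δv/v = √(0.00233) = 0.0483

0.0483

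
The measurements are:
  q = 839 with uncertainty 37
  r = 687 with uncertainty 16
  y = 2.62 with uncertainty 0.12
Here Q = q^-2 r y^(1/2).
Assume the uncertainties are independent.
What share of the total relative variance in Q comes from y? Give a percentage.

5.93%

(δQ/Q)² = (-2·δq/q)² + (1·δr/r)² + (½·δy/y)²
  q term: (-2×0.0441)² = 0.00778
  r term: (1×0.0233)² = 0.000542
  y term: (0.5×0.0458)² = 0.000524
Total = 0.00885. Share from y = 0.000524/0.00885 = 0.0593.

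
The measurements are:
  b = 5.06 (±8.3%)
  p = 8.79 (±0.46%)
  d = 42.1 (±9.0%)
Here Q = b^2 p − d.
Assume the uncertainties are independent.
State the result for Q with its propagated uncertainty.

183 ± 37.6

Let w = b^2·p = 225. δw/w = √((2·δb/b)² + (1·δp/p)²) = √(0.0276 + 2.12e-05) = 0.166, so δw = 37.4.
Q = w − d: δQ = √(δw² + δd²) = √(1400 + 14.4) = 37.6
Q = 183.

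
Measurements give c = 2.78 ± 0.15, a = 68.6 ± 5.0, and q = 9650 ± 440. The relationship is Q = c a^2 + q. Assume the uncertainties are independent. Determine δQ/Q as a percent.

9.15%

Let p = c·a^2 = 13100. δp/p = √((1·δc/c)² + (2·δa/a)²) = √(0.00291 + 0.0212) = 0.155, so δp = 2030.
Q = p + q: δQ = √(δp² + δq²) = √(4.14e+06 + 1.94e+05) = 2080
Q = 22700, so δQ/Q = 2080/22700 = 0.0915.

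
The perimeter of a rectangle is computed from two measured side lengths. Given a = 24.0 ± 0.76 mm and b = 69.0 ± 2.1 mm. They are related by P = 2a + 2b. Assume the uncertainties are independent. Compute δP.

For a sum/difference, combine absolute errors in quadrature:
  (2·δa)² = 2.31;  (2·δb)² = 17.6
δP = √(20.0) = 4.47 mm

4.47 mm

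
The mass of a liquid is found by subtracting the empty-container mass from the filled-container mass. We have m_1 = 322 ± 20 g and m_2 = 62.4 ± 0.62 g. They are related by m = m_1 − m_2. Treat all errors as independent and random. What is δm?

20.0 g

Each term contributes (cᵢ δxᵢ)² to (δm)²:
  (δm_1)² = 400;  (δm_2)² = 0.384
δm = √(400) = 20.0 g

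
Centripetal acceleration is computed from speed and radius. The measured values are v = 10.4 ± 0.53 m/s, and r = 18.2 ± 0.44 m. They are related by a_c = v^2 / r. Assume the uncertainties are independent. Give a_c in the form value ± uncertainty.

a_c is a product of powers, so relative uncertainties combine in quadrature:
  (2·δv/v)² = (2×0.0510)² = 0.0104;  (-1·δr/r)² = (-1×0.0242)² = 0.000584
δa_c/a_c = √(0.0110) = 0.105
a_c = 5.94 m/s^2, so δa_c = 0.105 × 5.94 = 0.623 m/s^2.

5.94 ± 0.623 m/s^2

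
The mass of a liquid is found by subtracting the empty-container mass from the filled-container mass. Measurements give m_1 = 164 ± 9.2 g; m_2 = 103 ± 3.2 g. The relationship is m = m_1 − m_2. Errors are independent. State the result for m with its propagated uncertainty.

Sums and differences: (δm)² = Σ (cᵢ δxᵢ)².
  (δm_1)² = 84.6;  (δm_2)² = 10.2
δm = √(94.9) = 9.74 g
m = 61.0 g.

61.0 ± 9.74 g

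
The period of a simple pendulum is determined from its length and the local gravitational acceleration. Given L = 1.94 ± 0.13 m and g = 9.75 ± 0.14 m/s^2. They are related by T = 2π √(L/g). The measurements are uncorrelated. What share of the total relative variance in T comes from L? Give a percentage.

(δT/T)² = (½·δL/L)² + (−½·δg/g)²
  L term: (0.5×0.0670)² = 0.00112
  g term: (-0.5×0.0144)² = 5.15e-05
Total = 0.00117. Share from L = 0.00112/0.00117 = 0.956.

95.6%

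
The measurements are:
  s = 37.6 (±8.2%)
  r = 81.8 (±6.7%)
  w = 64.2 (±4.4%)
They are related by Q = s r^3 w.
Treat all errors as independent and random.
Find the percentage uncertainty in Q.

22.1%

Q is a product of powers, so relative uncertainties combine in quadrature:
  (1·δs/s)² = (1×0.0820)² = 0.00672;  (3·δr/r)² = (3×0.0670)² = 0.0404;  (1·δw/w)² = (1×0.0440)² = 0.00194
δQ/Q = √(0.0491) = 0.221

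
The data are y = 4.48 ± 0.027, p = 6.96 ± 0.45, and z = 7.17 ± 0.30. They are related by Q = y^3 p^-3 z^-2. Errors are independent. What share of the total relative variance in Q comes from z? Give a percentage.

(δQ/Q)² = (3·δy/y)² + (-3·δp/p)² + (-2·δz/z)²
  y term: (3×0.00603)² = 0.000327
  p term: (-3×0.0647)² = 0.0376
  z term: (-2×0.0418)² = 0.00700
Total = 0.0450. Share from z = 0.00700/0.0450 = 0.156.

15.6%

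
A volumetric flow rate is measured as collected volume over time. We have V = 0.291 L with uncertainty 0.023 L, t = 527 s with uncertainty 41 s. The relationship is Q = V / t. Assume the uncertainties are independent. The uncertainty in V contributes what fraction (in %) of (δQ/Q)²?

(δQ/Q)² = (1·δV/V)² + (-1·δt/t)²
  V term: (1×0.0790)² = 0.00625
  t term: (-1×0.0778)² = 0.00605
Total = 0.0123. Share from V = 0.00625/0.0123 = 0.508.

50.8%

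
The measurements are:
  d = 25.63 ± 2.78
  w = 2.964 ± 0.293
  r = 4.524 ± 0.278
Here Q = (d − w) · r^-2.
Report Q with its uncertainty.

1.107 ± 0.193

Let u = d − w = 22.67. δu = √(δd² + δw²) = √(7.73 + 0.0858) = 2.80, so δu/u = 0.123.
Q is then a monomial in u, r:
δQ/Q = √((δu/u)² + (-2·δr/r)²) = √(0.0152 + 0.0151) = 0.174
Q = 1.107, so δQ = 0.174 × 1.107 = 0.193.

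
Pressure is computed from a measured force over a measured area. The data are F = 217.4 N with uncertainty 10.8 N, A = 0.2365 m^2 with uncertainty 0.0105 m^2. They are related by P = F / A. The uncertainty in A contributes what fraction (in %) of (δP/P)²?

44.4%

(δP/P)² = (1·δF/F)² + (-1·δA/A)²
  F term: (1×0.0497)² = 0.00247
  A term: (-1×0.0444)² = 0.00197
Total = 0.00444. Share from A = 0.00197/0.00444 = 0.444.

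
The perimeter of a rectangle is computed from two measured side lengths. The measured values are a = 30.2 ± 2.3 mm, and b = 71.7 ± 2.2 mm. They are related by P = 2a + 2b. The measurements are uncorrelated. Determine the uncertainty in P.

6.37 mm

Absolute uncertainties add in quadrature for a linear combination:
  (2·δa)² = 21.2;  (2·δb)² = 19.4
δP = √(40.5) = 6.37 mm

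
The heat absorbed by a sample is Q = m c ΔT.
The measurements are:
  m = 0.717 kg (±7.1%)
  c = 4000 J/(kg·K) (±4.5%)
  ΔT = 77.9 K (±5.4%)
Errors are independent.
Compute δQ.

Q is a product of powers, so relative uncertainties combine in quadrature:
  (1·δm/m)² = (1×0.0710)² = 0.00504;  (1·δc/c)² = (1×0.0450)² = 0.00202;  (1·δΔT/ΔT)² = (1×0.0540)² = 0.00292
δQ/Q = √(0.00998) = 0.0999
Q = 2.23e+05 J, so δQ = 0.0999 × 2.23e+05 = 22300 J.

22300 J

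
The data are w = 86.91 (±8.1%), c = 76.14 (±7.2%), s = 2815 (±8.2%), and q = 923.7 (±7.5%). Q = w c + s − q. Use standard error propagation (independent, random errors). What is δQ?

757

Let p = w·c = 6617. δp/p = √((1·δw/w)² + (1·δc/c)²) = √(0.00656 + 0.00518) = 0.108, so δp = 717.
Q = p + s − q: δQ = √(δp² + δs² + δq²) = √(5.14e+05 + 53300 + 4800) = 757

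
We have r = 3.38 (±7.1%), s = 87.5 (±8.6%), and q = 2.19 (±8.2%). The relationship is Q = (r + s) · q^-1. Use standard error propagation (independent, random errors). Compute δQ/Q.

0.117

Let u = r + s = 90.9. δu = √(δr² + δs²) = √(0.0576 + 56.6) = 7.53, so δu/u = 0.0828.
Q is then a monomial in u, q:
δQ/Q = √((δu/u)² + (-1·δq/q)²) = √(0.00686 + 0.00672) = 0.117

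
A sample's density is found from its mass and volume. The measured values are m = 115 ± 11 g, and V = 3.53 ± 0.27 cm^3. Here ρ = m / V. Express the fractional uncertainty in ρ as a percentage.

ρ is a product of powers, so relative uncertainties combine in quadrature:
  (1·δm/m)² = (1×0.0957)² = 0.00915;  (-1·δV/V)² = (-1×0.0765)² = 0.00585
δρ/ρ = √(0.0150) = 0.122

12.2%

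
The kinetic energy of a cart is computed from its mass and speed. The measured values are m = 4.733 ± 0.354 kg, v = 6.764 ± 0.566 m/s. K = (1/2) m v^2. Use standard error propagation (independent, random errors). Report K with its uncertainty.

Since K is a product/quotient, work with relative uncertainties:
  (1·δm/m)² = (1×0.0748)² = 0.00559;  (2·δv/v)² = (2×0.0837)² = 0.0280
δK/K = √(0.0336) = 0.183
K = 108.3 J, so δK = 0.183 × 108.3 = 19.8 J.

108.3 ± 19.8 J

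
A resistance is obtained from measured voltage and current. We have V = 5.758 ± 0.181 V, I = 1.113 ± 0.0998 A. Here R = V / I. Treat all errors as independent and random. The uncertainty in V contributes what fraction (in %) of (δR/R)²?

10.9%

(δR/R)² = (1·δV/V)² + (-1·δI/I)²
  V term: (1×0.0314)² = 0.000988
  I term: (-1×0.0897)² = 0.00804
Total = 0.00903. Share from V = 0.000988/0.00903 = 0.109.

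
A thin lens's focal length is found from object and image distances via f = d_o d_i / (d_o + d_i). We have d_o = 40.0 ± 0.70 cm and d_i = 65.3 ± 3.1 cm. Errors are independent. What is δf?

0.522 cm

∂f/∂d_o = (d_i/(d_o+d_i))² = 0.385;  ∂f/∂d_i = (d_o/(d_o+d_i))² = 0.144
δf = √((∂f/∂d_o · δd_o)² + (∂f/∂d_i · δd_i)²) = √(0.0725 + 0.200) = 0.522 cm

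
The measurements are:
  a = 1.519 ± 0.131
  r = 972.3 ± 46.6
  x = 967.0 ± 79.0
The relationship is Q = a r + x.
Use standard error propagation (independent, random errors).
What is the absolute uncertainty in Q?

Let p = a·r = 1477. δp/p = √((1·δa/a)² + (1·δr/r)²) = √(0.00744 + 0.00230) = 0.0987, so δp = 146.
Q = p + x: δQ = √(δp² + δx²) = √(21200 + 6240) = 166

166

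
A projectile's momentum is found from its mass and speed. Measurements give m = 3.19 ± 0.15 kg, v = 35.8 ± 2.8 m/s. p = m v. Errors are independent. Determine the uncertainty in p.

10.4 kg·m/s

p is a product of powers, so relative uncertainties combine in quadrature:
  (1·δm/m)² = (1×0.0470)² = 0.00221;  (1·δv/v)² = (1×0.0782)² = 0.00612
δp/p = √(0.00833) = 0.0913
p = 114 kg·m/s, so δp = 0.0913 × 114 = 10.4 kg·m/s.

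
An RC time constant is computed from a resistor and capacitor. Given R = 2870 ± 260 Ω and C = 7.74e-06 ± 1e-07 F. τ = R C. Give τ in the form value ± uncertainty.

0.0222 ± 0.00203 s

Products/powers → add relative errors in quadrature, weighted by exponent:
  (1·δR/R)² = (1×0.0906)² = 0.00821;  (1·δC/C)² = (1×0.0129)² = 0.000167
δτ/τ = √(0.00837) = 0.0915
τ = 0.0222 s, so δτ = 0.0915 × 0.0222 = 0.00203 s.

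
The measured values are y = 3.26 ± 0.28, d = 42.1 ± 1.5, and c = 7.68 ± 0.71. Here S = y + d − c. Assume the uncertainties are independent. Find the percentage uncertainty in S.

For a sum/difference, combine absolute errors in quadrature:
  (δy)² = 0.0784;  (δd)² = 2.25;  (δc)² = 0.504
δS = √(2.83) = 1.68
S = 37.7, so δS/S = 1.68/37.7 = 0.0447.

4.47%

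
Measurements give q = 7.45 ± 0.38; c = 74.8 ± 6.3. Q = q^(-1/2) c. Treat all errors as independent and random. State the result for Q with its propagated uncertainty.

27.4 ± 2.41

Q is a product of powers, so relative uncertainties combine in quadrature:
  (−½·δq/q)² = (-0.5×0.0510)² = 0.000650;  (1·δc/c)² = (1×0.0842)² = 0.00709
δQ/Q = √(0.00774) = 0.0880
Q = 27.4, so δQ = 0.0880 × 27.4 = 2.41.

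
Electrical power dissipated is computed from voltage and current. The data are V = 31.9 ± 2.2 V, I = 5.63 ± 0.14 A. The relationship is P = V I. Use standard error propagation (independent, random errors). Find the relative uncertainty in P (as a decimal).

P is a product of powers, so relative uncertainties combine in quadrature:
  (1·δV/V)² = (1×0.0690)² = 0.00476;  (1·δI/I)² = (1×0.0249)² = 0.000618
δP/P = √(0.00537) = 0.0733

0.0733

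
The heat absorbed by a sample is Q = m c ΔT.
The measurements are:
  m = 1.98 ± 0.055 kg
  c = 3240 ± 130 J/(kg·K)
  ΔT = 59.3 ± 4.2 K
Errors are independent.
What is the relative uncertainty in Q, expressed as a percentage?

8.60%

Each factor contributes (exponent × relative error)² to (δQ/Q)²:
  (1·δm/m)² = (1×0.0278)² = 0.000772;  (1·δc/c)² = (1×0.0401)² = 0.00161;  (1·δΔT/ΔT)² = (1×0.0708)² = 0.00502
δQ/Q = √(0.00740) = 0.0860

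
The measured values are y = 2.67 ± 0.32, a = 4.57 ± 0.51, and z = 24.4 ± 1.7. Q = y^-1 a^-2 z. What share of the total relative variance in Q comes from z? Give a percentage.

(δQ/Q)² = (-1·δy/y)² + (-2·δa/a)² + (1·δz/z)²
  y term: (-1×0.120)² = 0.0144
  a term: (-2×0.112)² = 0.0498
  z term: (1×0.0697)² = 0.00485
Total = 0.0690. Share from z = 0.00485/0.0690 = 0.0703.

7.03%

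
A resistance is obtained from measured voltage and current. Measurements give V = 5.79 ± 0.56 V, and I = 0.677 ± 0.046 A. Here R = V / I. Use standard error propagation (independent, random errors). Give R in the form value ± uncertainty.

Since R is a product/quotient, work with relative uncertainties:
  (1·δV/V)² = (1×0.0967)² = 0.00935;  (-1·δI/I)² = (-1×0.0679)² = 0.00462
δR/R = √(0.0140) = 0.118
R = 8.55 Ω, so δR = 0.118 × 8.55 = 1.01 Ω.

8.55 ± 1.01 Ω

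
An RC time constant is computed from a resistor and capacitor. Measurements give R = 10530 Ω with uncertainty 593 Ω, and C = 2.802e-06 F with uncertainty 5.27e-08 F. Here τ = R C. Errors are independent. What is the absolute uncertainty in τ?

τ is a product of powers, so relative uncertainties combine in quadrature:
  (1·δR/R)² = (1×0.0563)² = 0.00317;  (1·δC/C)² = (1×0.0188)² = 0.000354
δτ/τ = √(0.00353) = 0.0594
τ = 0.02951 s, so δτ = 0.0594 × 0.02951 = 0.00175 s.

0.00175 s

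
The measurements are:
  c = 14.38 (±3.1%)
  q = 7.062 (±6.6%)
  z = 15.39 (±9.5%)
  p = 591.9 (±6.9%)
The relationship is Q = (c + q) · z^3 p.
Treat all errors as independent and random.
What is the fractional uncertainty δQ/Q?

0.295

Let u = c + q = 21.44. δu = √(δc² + δq²) = √(0.199 + 0.217) = 0.645, so δu/u = 0.0301.
Q is then a monomial in u, z, p:
δQ/Q = √((δu/u)² + (3·δz/z)² + (1·δp/p)²) = √(0.000905 + 0.0812 + 0.00476) = 0.295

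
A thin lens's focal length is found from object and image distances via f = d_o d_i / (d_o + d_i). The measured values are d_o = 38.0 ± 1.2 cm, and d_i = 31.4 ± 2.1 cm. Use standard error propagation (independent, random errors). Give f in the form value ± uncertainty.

∂f/∂d_o = (d_i/(d_o+d_i))² = 0.205;  ∂f/∂d_i = (d_o/(d_o+d_i))² = 0.300
δf = √((∂f/∂d_o · δd_o)² + (∂f/∂d_i · δd_i)²) = √(0.0603 + 0.396) = 0.676 cm
f = 17.2 cm.

17.2 ± 0.676 cm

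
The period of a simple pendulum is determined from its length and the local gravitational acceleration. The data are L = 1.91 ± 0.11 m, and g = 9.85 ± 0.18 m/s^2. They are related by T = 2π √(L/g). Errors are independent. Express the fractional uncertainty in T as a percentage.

Products/powers → add relative errors in quadrature, weighted by exponent:
  (½·δL/L)² = (0.5×0.0576)² = 0.000829;  (−½·δg/g)² = (-0.5×0.0183)² = 8.35e-05
δT/T = √(0.000913) = 0.0302

3.02%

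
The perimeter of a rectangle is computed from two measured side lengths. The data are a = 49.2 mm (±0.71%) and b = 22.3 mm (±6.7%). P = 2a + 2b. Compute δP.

3.07 mm

Each term contributes (cᵢ δxᵢ)² to (δP)²:
  (2·δa)² = 0.488;  (2·δb)² = 8.93
δP = √(9.42) = 3.07 mm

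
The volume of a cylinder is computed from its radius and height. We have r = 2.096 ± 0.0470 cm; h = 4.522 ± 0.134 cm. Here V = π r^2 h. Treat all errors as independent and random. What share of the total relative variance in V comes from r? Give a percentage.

(δV/V)² = (2·δr/r)² + (1·δh/h)²
  r term: (2×0.0224)² = 0.00201
  h term: (1×0.0296)² = 0.000878
Total = 0.00289. Share from r = 0.00201/0.00289 = 0.696.

69.6%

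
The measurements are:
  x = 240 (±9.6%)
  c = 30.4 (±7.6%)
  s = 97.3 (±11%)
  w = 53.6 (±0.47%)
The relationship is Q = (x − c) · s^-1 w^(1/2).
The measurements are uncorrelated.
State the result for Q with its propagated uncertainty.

Let u = x − c = 210. δu = √(δx² + δc²) = √(531 + 5.34) = 23.2, so δu/u = 0.110.
Q is then a monomial in u, s, w:
δQ/Q = √((δu/u)² + (-1·δs/s)² + (½·δw/w)²) = √(0.0122 + 0.0121 + 5.52e-06) = 0.156
Q = 15.8, so δQ = 0.156 × 15.8 = 2.46.

15.8 ± 2.46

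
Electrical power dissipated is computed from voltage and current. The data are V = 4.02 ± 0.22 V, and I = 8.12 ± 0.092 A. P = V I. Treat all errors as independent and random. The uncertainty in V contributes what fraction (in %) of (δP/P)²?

95.9%

(δP/P)² = (1·δV/V)² + (1·δI/I)²
  V term: (1×0.0547)² = 0.00299
  I term: (1×0.0113)² = 0.000128
Total = 0.00312. Share from V = 0.00299/0.00312 = 0.959.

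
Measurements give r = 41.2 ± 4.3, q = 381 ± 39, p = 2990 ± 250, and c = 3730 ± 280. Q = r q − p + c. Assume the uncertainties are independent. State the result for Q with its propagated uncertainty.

16400 ± 2330

Let w = r·q = 15700. δw/w = √((1·δr/r)² + (1·δq/q)²) = √(0.0109 + 0.0105) = 0.146, so δw = 2290.
Q = w − p + c: δQ = √(δw² + δp² + δc²) = √(5.27e+06 + 62500 + 78400) = 2330
Q = 16400.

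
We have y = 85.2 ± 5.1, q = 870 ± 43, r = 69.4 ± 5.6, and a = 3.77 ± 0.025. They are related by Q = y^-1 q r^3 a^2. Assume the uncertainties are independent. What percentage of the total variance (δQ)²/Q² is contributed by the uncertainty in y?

5.53%

(δQ/Q)² = (-1·δy/y)² + (1·δq/q)² + (3·δr/r)² + (2·δa/a)²
  y term: (-1×0.0599)² = 0.00358
  q term: (1×0.0494)² = 0.00244
  r term: (3×0.0807)² = 0.0586
  a term: (2×0.00663)² = 0.000176
Total = 0.0648. Share from y = 0.00358/0.0648 = 0.0553.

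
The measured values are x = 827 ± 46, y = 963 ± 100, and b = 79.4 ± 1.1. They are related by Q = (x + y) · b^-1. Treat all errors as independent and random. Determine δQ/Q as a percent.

6.30%

Let u = x + y = 1790. δu = √(δx² + δy²) = √(2120 + 10000) = 110, so δu/u = 0.0615.
Q is then a monomial in u, b:
δQ/Q = √((δu/u)² + (-1·δb/b)²) = √(0.00378 + 0.000192) = 0.0630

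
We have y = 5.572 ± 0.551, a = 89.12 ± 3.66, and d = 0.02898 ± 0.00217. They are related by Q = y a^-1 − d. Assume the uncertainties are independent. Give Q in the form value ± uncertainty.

0.03354 ± 0.00704

Let p = y·a^-1 = 0.06252. δp/p = √((1·δy/y)² + (-1·δa/a)²) = √(0.00978 + 0.00169) = 0.107, so δp = 0.00669.
Q = p − d: δQ = √(δp² + δd²) = √(4.48e-05 + 4.71e-06) = 0.00704
Q = 0.03354.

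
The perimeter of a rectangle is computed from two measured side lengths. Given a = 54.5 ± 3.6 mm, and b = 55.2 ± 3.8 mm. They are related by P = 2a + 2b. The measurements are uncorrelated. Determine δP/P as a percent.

4.77%

Sums and differences: (δP)² = Σ (cᵢ δxᵢ)².
  (2·δa)² = 51.8;  (2·δb)² = 57.8
δP = √(110) = 10.5 mm
P = 219 mm, so δP/P = 10.5/219 = 0.0477.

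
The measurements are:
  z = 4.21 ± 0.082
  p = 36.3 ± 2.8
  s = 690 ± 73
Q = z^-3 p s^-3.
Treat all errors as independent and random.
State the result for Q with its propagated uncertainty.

Since Q is a product/quotient, work with relative uncertainties:
  (-3·δz/z)² = (-3×0.0195)² = 0.00341;  (1·δp/p)² = (1×0.0771)² = 0.00595;  (-3·δs/s)² = (-3×0.106)² = 0.101
δQ/Q = √(0.110) = 0.332
Q = 1.48e-09, so δQ = 0.332 × 1.48e-09 = 4.91e-10.

(1.48 ± 0.491) × 10^-9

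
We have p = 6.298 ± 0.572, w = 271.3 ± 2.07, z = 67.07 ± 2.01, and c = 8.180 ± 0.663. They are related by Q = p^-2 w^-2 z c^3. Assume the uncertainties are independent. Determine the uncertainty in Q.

0.00384

Relative error in a monomial: (δQ/Q)² = Σ (nᵢ · δxᵢ/xᵢ)².
  (-2·δp/p)² = (-2×0.0908)² = 0.0330;  (-2·δw/w)² = (-2×0.00763)² = 0.000233;  (1·δz/z)² = (1×0.0300)² = 0.000898;  (3·δc/c)² = (3×0.0811)² = 0.0591
δQ/Q = √(0.0932) = 0.305
Q = 0.01257, so δQ = 0.305 × 0.01257 = 0.00384.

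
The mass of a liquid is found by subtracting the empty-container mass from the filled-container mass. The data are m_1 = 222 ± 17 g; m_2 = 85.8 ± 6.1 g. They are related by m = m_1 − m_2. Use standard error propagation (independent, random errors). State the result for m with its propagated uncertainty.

Sums and differences: (δm)² = Σ (cᵢ δxᵢ)².
  (δm_1)² = 289;  (δm_2)² = 37.2
δm = √(326) = 18.1 g
m = 136 g.

136 ± 18.1 g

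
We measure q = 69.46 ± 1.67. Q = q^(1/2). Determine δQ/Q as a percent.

1.20%

Since Q is a product/quotient, work with relative uncertainties:
  (½·δq/q)² = (0.5×0.0240)² = 0.000145
δQ/Q = √(0.000145) = 0.0120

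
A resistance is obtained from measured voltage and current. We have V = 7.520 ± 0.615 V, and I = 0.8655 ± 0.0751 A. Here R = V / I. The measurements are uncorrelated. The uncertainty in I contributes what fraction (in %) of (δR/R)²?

53.0%

(δR/R)² = (1·δV/V)² + (-1·δI/I)²
  V term: (1×0.0818)² = 0.00669
  I term: (-1×0.0868)² = 0.00753
Total = 0.0142. Share from I = 0.00753/0.0142 = 0.530.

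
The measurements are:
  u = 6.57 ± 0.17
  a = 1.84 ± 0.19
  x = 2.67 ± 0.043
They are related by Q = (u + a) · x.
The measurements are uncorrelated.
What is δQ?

0.771

Let w = u + a = 8.41. δw = √(δu² + δa²) = √(0.0289 + 0.0361) = 0.255, so δw/w = 0.0303.
Q is then a monomial in w, x:
δQ/Q = √((δw/w)² + (1·δx/x)²) = √(0.000919 + 0.000259) = 0.0343
Q = 22.5, so δQ = 0.0343 × 22.5 = 0.771.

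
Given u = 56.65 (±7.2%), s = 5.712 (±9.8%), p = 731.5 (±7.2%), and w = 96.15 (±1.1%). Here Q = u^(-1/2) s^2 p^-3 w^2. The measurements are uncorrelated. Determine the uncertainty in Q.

Relative error in a monomial: (δQ/Q)² = Σ (nᵢ · δxᵢ/xᵢ)².
  (−½·δu/u)² = (-0.5×0.0720)² = 0.00130;  (2·δs/s)² = (2×0.0980)² = 0.0384;  (-3·δp/p)² = (-3×0.0720)² = 0.0467;  (2·δw/w)² = (2×0.0110)² = 0.000484
δQ/Q = √(0.0869) = 0.295
Q = 0.0001024, so δQ = 0.295 × 0.0001024 = 3.02e-05.

3.02e-05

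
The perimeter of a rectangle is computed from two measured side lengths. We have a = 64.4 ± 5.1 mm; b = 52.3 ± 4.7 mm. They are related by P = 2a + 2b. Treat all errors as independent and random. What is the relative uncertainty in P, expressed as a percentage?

P is a linear combination, so absolute uncertainties add in quadrature:
  (2·δa)² = 104;  (2·δb)² = 88.4
δP = √(192) = 13.9 mm
P = 233 mm, so δP/P = 13.9/233 = 0.0594.

5.94%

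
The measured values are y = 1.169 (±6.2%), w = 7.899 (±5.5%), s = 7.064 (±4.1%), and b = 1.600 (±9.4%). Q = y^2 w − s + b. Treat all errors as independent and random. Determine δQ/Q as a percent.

28.1%

Let p = y^2·w = 10.79. δp/p = √((2·δy/y)² + (1·δw/w)²) = √(0.0154 + 0.00302) = 0.136, so δp = 1.46.
Q = p − s + b: δQ = √(δp² + δs² + δb²) = √(2.14 + 0.0839 + 0.0226) = 1.50
Q = 5.330, so δQ/Q = 1.50/5.330 = 0.281.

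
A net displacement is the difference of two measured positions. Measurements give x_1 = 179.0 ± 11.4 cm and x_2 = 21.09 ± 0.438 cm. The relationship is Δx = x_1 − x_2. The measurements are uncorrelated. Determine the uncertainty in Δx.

11.4 cm

Each term contributes (cᵢ δxᵢ)² to (δΔx)²:
  (δx_1)² = 130;  (δx_2)² = 0.192
δΔx = √(130) = 11.4 cm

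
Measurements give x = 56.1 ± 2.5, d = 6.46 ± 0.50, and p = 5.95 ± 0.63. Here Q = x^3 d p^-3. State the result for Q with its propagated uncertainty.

5410 ± 1910

Each factor contributes (exponent × relative error)² to (δQ/Q)²:
  (3·δx/x)² = (3×0.0446)² = 0.0179;  (1·δd/d)² = (1×0.0774)² = 0.00599;  (-3·δp/p)² = (-3×0.106)² = 0.101
δQ/Q = √(0.125) = 0.353
Q = 5410, so δQ = 0.353 × 5410 = 1910.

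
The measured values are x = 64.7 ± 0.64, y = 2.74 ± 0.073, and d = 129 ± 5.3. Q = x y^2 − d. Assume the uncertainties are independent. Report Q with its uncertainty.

Let p = x·y^2 = 486. δp/p = √((1·δx/x)² + (2·δy/y)²) = √(9.78e-05 + 0.00284) = 0.0542, so δp = 26.3.
Q = p − d: δQ = √(δp² + δd²) = √(693 + 28.1) = 26.9
Q = 357.

357 ± 26.9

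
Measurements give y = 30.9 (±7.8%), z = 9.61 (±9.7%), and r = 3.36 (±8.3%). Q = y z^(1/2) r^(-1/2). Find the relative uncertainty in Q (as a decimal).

0.101

For a monomial Q ∝ y, z^(1/2), r^(-1/2), fractional errors add in quadrature:
  (1·δy/y)² = (1×0.0780)² = 0.00608;  (½·δz/z)² = (0.5×0.0970)² = 0.00235;  (−½·δr/r)² = (-0.5×0.0830)² = 0.00172
δQ/Q = √(0.0102) = 0.101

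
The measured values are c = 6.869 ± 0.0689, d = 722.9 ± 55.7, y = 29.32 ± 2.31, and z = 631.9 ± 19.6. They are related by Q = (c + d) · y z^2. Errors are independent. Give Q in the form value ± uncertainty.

(8.544 ± 1.08) × 10^9

Let u = c + d = 729.8. δu = √(δc² + δd²) = √(0.00475 + 3100) = 55.7, so δu/u = 0.0763.
Q is then a monomial in u, y, z:
δQ/Q = √((δu/u)² + (1·δy/y)² + (2·δz/z)²) = √(0.00583 + 0.00621 + 0.00385) = 0.126
Q = 8.544e+09, so δQ = 0.126 × 8.544e+09 = 1.08e+09.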